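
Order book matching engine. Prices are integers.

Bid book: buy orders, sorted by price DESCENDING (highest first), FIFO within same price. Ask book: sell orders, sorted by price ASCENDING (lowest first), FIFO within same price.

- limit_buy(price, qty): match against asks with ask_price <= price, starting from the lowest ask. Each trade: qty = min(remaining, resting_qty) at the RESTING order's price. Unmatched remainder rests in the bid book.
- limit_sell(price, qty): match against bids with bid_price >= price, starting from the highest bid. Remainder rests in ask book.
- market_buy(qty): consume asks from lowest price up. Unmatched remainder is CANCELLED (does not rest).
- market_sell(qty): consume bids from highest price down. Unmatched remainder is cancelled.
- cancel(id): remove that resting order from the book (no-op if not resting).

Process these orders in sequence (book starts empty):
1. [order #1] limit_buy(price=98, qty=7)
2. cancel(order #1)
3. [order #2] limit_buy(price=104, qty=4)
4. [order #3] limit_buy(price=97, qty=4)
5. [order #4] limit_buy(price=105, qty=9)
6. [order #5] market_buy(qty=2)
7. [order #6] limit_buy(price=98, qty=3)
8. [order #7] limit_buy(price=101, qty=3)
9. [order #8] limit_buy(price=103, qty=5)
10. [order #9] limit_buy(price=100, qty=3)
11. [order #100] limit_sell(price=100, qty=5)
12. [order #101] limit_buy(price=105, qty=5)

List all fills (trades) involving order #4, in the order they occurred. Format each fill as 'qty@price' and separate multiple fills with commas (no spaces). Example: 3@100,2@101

After op 1 [order #1] limit_buy(price=98, qty=7): fills=none; bids=[#1:7@98] asks=[-]
After op 2 cancel(order #1): fills=none; bids=[-] asks=[-]
After op 3 [order #2] limit_buy(price=104, qty=4): fills=none; bids=[#2:4@104] asks=[-]
After op 4 [order #3] limit_buy(price=97, qty=4): fills=none; bids=[#2:4@104 #3:4@97] asks=[-]
After op 5 [order #4] limit_buy(price=105, qty=9): fills=none; bids=[#4:9@105 #2:4@104 #3:4@97] asks=[-]
After op 6 [order #5] market_buy(qty=2): fills=none; bids=[#4:9@105 #2:4@104 #3:4@97] asks=[-]
After op 7 [order #6] limit_buy(price=98, qty=3): fills=none; bids=[#4:9@105 #2:4@104 #6:3@98 #3:4@97] asks=[-]
After op 8 [order #7] limit_buy(price=101, qty=3): fills=none; bids=[#4:9@105 #2:4@104 #7:3@101 #6:3@98 #3:4@97] asks=[-]
After op 9 [order #8] limit_buy(price=103, qty=5): fills=none; bids=[#4:9@105 #2:4@104 #8:5@103 #7:3@101 #6:3@98 #3:4@97] asks=[-]
After op 10 [order #9] limit_buy(price=100, qty=3): fills=none; bids=[#4:9@105 #2:4@104 #8:5@103 #7:3@101 #9:3@100 #6:3@98 #3:4@97] asks=[-]
After op 11 [order #100] limit_sell(price=100, qty=5): fills=#4x#100:5@105; bids=[#4:4@105 #2:4@104 #8:5@103 #7:3@101 #9:3@100 #6:3@98 #3:4@97] asks=[-]
After op 12 [order #101] limit_buy(price=105, qty=5): fills=none; bids=[#4:4@105 #101:5@105 #2:4@104 #8:5@103 #7:3@101 #9:3@100 #6:3@98 #3:4@97] asks=[-]

Answer: 5@105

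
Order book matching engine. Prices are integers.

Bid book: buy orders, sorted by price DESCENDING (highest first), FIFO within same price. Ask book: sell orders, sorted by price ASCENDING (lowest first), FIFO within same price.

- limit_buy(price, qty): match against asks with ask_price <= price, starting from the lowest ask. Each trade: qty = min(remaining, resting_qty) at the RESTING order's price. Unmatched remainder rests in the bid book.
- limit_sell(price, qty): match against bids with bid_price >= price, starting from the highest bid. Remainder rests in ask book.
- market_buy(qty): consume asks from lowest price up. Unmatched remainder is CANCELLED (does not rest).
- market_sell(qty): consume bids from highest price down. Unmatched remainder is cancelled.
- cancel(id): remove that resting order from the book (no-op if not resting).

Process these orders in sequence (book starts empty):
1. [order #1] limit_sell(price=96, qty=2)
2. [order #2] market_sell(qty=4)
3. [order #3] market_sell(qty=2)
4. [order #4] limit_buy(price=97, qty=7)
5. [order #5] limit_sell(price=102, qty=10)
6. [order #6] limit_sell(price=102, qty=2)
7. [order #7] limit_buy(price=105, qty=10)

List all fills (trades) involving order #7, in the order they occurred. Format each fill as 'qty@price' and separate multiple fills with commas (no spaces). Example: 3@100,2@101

After op 1 [order #1] limit_sell(price=96, qty=2): fills=none; bids=[-] asks=[#1:2@96]
After op 2 [order #2] market_sell(qty=4): fills=none; bids=[-] asks=[#1:2@96]
After op 3 [order #3] market_sell(qty=2): fills=none; bids=[-] asks=[#1:2@96]
After op 4 [order #4] limit_buy(price=97, qty=7): fills=#4x#1:2@96; bids=[#4:5@97] asks=[-]
After op 5 [order #5] limit_sell(price=102, qty=10): fills=none; bids=[#4:5@97] asks=[#5:10@102]
After op 6 [order #6] limit_sell(price=102, qty=2): fills=none; bids=[#4:5@97] asks=[#5:10@102 #6:2@102]
After op 7 [order #7] limit_buy(price=105, qty=10): fills=#7x#5:10@102; bids=[#4:5@97] asks=[#6:2@102]

Answer: 10@102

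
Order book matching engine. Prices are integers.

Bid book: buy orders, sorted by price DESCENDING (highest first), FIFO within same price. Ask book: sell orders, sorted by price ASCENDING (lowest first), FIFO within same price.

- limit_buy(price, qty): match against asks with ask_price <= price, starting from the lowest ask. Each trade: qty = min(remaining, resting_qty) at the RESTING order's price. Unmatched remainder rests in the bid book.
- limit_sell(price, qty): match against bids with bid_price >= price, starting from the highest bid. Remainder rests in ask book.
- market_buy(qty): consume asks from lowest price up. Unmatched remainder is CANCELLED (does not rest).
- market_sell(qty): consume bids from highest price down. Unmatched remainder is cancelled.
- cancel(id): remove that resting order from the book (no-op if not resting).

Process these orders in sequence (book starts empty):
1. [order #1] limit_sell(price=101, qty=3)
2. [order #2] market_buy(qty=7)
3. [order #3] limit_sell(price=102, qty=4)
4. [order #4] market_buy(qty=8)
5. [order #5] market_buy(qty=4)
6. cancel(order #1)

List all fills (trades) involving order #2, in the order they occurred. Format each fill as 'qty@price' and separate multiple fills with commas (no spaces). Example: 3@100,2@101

After op 1 [order #1] limit_sell(price=101, qty=3): fills=none; bids=[-] asks=[#1:3@101]
After op 2 [order #2] market_buy(qty=7): fills=#2x#1:3@101; bids=[-] asks=[-]
After op 3 [order #3] limit_sell(price=102, qty=4): fills=none; bids=[-] asks=[#3:4@102]
After op 4 [order #4] market_buy(qty=8): fills=#4x#3:4@102; bids=[-] asks=[-]
After op 5 [order #5] market_buy(qty=4): fills=none; bids=[-] asks=[-]
After op 6 cancel(order #1): fills=none; bids=[-] asks=[-]

Answer: 3@101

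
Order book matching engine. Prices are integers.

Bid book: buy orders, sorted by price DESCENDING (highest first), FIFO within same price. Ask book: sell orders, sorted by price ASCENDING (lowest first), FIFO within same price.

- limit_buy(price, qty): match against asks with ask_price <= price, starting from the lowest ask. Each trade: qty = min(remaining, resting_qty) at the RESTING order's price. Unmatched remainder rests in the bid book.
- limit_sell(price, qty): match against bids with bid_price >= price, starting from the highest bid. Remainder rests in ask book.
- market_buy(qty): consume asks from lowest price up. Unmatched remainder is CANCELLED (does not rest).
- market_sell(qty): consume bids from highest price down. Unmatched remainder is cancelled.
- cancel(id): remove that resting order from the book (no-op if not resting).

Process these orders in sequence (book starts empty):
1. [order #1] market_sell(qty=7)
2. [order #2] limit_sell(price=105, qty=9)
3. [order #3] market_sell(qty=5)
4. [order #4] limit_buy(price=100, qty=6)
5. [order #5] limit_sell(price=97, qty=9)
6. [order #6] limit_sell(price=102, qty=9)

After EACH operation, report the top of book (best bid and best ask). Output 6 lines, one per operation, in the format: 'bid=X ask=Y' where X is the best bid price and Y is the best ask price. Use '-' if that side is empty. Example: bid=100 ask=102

Answer: bid=- ask=-
bid=- ask=105
bid=- ask=105
bid=100 ask=105
bid=- ask=97
bid=- ask=97

Derivation:
After op 1 [order #1] market_sell(qty=7): fills=none; bids=[-] asks=[-]
After op 2 [order #2] limit_sell(price=105, qty=9): fills=none; bids=[-] asks=[#2:9@105]
After op 3 [order #3] market_sell(qty=5): fills=none; bids=[-] asks=[#2:9@105]
After op 4 [order #4] limit_buy(price=100, qty=6): fills=none; bids=[#4:6@100] asks=[#2:9@105]
After op 5 [order #5] limit_sell(price=97, qty=9): fills=#4x#5:6@100; bids=[-] asks=[#5:3@97 #2:9@105]
After op 6 [order #6] limit_sell(price=102, qty=9): fills=none; bids=[-] asks=[#5:3@97 #6:9@102 #2:9@105]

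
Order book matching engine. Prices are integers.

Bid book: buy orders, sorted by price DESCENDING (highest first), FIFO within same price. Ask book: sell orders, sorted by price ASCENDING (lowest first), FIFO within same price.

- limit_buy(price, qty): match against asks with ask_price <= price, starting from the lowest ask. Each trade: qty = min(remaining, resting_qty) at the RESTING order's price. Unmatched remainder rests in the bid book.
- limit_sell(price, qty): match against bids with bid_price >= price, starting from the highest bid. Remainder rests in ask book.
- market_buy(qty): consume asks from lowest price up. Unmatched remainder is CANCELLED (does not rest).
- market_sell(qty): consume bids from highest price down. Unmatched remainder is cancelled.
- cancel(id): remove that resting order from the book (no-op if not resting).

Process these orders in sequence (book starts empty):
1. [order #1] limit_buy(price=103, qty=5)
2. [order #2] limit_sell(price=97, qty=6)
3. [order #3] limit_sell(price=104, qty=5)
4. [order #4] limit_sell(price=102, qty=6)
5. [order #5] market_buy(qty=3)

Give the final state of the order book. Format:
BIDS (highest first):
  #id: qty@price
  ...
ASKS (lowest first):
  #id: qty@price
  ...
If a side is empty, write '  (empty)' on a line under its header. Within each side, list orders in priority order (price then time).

After op 1 [order #1] limit_buy(price=103, qty=5): fills=none; bids=[#1:5@103] asks=[-]
After op 2 [order #2] limit_sell(price=97, qty=6): fills=#1x#2:5@103; bids=[-] asks=[#2:1@97]
After op 3 [order #3] limit_sell(price=104, qty=5): fills=none; bids=[-] asks=[#2:1@97 #3:5@104]
After op 4 [order #4] limit_sell(price=102, qty=6): fills=none; bids=[-] asks=[#2:1@97 #4:6@102 #3:5@104]
After op 5 [order #5] market_buy(qty=3): fills=#5x#2:1@97 #5x#4:2@102; bids=[-] asks=[#4:4@102 #3:5@104]

Answer: BIDS (highest first):
  (empty)
ASKS (lowest first):
  #4: 4@102
  #3: 5@104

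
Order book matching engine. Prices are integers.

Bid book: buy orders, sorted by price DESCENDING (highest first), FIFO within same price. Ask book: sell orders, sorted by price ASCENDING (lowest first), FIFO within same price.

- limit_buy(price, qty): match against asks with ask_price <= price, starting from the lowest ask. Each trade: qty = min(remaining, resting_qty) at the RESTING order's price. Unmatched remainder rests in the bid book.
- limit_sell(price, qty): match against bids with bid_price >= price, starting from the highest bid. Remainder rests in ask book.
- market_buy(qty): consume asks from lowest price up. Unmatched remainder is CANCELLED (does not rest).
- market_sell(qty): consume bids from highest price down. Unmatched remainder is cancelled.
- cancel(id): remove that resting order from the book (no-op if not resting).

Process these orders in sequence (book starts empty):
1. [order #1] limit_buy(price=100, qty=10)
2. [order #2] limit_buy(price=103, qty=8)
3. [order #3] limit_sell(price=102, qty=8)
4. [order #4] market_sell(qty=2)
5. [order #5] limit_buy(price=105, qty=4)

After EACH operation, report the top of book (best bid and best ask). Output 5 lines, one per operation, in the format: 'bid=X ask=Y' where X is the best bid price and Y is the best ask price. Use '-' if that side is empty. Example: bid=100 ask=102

After op 1 [order #1] limit_buy(price=100, qty=10): fills=none; bids=[#1:10@100] asks=[-]
After op 2 [order #2] limit_buy(price=103, qty=8): fills=none; bids=[#2:8@103 #1:10@100] asks=[-]
After op 3 [order #3] limit_sell(price=102, qty=8): fills=#2x#3:8@103; bids=[#1:10@100] asks=[-]
After op 4 [order #4] market_sell(qty=2): fills=#1x#4:2@100; bids=[#1:8@100] asks=[-]
After op 5 [order #5] limit_buy(price=105, qty=4): fills=none; bids=[#5:4@105 #1:8@100] asks=[-]

Answer: bid=100 ask=-
bid=103 ask=-
bid=100 ask=-
bid=100 ask=-
bid=105 ask=-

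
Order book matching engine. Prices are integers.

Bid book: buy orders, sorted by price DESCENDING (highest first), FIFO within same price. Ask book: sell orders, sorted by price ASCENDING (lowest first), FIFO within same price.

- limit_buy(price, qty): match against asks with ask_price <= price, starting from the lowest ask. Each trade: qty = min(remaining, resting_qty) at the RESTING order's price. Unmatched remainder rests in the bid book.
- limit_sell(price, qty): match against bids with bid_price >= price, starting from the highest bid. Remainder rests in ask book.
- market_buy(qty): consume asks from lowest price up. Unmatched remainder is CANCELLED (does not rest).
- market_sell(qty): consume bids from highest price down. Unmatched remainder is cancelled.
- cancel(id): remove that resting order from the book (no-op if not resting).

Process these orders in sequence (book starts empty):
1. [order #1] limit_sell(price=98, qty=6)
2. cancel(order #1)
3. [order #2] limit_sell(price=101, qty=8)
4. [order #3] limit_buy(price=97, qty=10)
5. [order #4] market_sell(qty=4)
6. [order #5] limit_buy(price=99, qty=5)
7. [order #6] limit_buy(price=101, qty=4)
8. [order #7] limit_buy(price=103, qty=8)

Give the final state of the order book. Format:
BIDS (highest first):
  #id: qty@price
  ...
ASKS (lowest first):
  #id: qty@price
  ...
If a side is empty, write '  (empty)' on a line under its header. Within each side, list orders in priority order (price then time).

Answer: BIDS (highest first):
  #7: 4@103
  #5: 5@99
  #3: 6@97
ASKS (lowest first):
  (empty)

Derivation:
After op 1 [order #1] limit_sell(price=98, qty=6): fills=none; bids=[-] asks=[#1:6@98]
After op 2 cancel(order #1): fills=none; bids=[-] asks=[-]
After op 3 [order #2] limit_sell(price=101, qty=8): fills=none; bids=[-] asks=[#2:8@101]
After op 4 [order #3] limit_buy(price=97, qty=10): fills=none; bids=[#3:10@97] asks=[#2:8@101]
After op 5 [order #4] market_sell(qty=4): fills=#3x#4:4@97; bids=[#3:6@97] asks=[#2:8@101]
After op 6 [order #5] limit_buy(price=99, qty=5): fills=none; bids=[#5:5@99 #3:6@97] asks=[#2:8@101]
After op 7 [order #6] limit_buy(price=101, qty=4): fills=#6x#2:4@101; bids=[#5:5@99 #3:6@97] asks=[#2:4@101]
After op 8 [order #7] limit_buy(price=103, qty=8): fills=#7x#2:4@101; bids=[#7:4@103 #5:5@99 #3:6@97] asks=[-]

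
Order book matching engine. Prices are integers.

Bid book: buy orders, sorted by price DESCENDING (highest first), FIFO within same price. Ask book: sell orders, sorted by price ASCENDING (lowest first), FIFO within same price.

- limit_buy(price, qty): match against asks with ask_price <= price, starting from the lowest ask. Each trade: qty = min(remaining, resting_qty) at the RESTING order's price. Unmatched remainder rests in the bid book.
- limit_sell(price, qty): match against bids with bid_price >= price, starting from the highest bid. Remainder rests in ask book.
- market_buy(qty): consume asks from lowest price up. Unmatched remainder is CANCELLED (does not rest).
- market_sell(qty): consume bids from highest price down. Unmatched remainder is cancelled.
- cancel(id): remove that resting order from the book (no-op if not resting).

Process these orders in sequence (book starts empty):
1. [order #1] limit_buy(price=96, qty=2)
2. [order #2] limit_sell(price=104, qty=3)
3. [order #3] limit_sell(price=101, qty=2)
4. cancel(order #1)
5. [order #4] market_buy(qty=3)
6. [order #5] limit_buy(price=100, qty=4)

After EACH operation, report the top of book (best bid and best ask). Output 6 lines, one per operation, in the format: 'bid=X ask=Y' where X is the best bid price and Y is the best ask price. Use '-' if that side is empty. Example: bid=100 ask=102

Answer: bid=96 ask=-
bid=96 ask=104
bid=96 ask=101
bid=- ask=101
bid=- ask=104
bid=100 ask=104

Derivation:
After op 1 [order #1] limit_buy(price=96, qty=2): fills=none; bids=[#1:2@96] asks=[-]
After op 2 [order #2] limit_sell(price=104, qty=3): fills=none; bids=[#1:2@96] asks=[#2:3@104]
After op 3 [order #3] limit_sell(price=101, qty=2): fills=none; bids=[#1:2@96] asks=[#3:2@101 #2:3@104]
After op 4 cancel(order #1): fills=none; bids=[-] asks=[#3:2@101 #2:3@104]
After op 5 [order #4] market_buy(qty=3): fills=#4x#3:2@101 #4x#2:1@104; bids=[-] asks=[#2:2@104]
After op 6 [order #5] limit_buy(price=100, qty=4): fills=none; bids=[#5:4@100] asks=[#2:2@104]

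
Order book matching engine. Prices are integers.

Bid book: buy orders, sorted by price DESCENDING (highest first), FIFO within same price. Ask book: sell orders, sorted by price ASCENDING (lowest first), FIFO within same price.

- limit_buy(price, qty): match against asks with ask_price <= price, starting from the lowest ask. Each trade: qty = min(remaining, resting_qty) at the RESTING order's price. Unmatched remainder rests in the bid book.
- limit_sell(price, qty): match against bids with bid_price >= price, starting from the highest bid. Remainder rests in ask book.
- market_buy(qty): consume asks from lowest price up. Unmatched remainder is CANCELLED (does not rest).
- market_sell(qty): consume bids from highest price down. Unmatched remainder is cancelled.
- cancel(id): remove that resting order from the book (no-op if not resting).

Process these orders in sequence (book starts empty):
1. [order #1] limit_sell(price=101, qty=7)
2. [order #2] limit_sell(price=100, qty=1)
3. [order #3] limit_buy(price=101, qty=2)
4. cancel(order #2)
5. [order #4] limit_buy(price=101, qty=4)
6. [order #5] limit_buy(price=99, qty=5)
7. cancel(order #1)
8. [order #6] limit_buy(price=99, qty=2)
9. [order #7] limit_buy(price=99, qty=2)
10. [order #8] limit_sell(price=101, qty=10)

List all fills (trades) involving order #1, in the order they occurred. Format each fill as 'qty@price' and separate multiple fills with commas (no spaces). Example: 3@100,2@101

After op 1 [order #1] limit_sell(price=101, qty=7): fills=none; bids=[-] asks=[#1:7@101]
After op 2 [order #2] limit_sell(price=100, qty=1): fills=none; bids=[-] asks=[#2:1@100 #1:7@101]
After op 3 [order #3] limit_buy(price=101, qty=2): fills=#3x#2:1@100 #3x#1:1@101; bids=[-] asks=[#1:6@101]
After op 4 cancel(order #2): fills=none; bids=[-] asks=[#1:6@101]
After op 5 [order #4] limit_buy(price=101, qty=4): fills=#4x#1:4@101; bids=[-] asks=[#1:2@101]
After op 6 [order #5] limit_buy(price=99, qty=5): fills=none; bids=[#5:5@99] asks=[#1:2@101]
After op 7 cancel(order #1): fills=none; bids=[#5:5@99] asks=[-]
After op 8 [order #6] limit_buy(price=99, qty=2): fills=none; bids=[#5:5@99 #6:2@99] asks=[-]
After op 9 [order #7] limit_buy(price=99, qty=2): fills=none; bids=[#5:5@99 #6:2@99 #7:2@99] asks=[-]
After op 10 [order #8] limit_sell(price=101, qty=10): fills=none; bids=[#5:5@99 #6:2@99 #7:2@99] asks=[#8:10@101]

Answer: 1@101,4@101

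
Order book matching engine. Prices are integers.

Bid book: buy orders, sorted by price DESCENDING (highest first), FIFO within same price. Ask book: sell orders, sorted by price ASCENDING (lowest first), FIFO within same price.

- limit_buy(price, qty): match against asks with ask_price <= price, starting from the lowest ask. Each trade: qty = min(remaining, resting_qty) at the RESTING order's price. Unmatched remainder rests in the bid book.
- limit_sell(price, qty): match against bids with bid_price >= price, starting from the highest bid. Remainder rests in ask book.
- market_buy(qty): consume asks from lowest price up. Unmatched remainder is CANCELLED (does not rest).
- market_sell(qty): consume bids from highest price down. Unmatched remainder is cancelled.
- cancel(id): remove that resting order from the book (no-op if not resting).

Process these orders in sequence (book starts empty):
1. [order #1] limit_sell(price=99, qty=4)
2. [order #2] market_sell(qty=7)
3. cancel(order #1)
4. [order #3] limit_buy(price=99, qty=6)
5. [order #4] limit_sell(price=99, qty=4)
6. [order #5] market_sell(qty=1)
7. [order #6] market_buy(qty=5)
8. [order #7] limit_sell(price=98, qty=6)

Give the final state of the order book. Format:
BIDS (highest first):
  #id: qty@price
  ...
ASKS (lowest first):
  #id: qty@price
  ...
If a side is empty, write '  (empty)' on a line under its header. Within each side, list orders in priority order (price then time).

Answer: BIDS (highest first):
  (empty)
ASKS (lowest first):
  #7: 5@98

Derivation:
After op 1 [order #1] limit_sell(price=99, qty=4): fills=none; bids=[-] asks=[#1:4@99]
After op 2 [order #2] market_sell(qty=7): fills=none; bids=[-] asks=[#1:4@99]
After op 3 cancel(order #1): fills=none; bids=[-] asks=[-]
After op 4 [order #3] limit_buy(price=99, qty=6): fills=none; bids=[#3:6@99] asks=[-]
After op 5 [order #4] limit_sell(price=99, qty=4): fills=#3x#4:4@99; bids=[#3:2@99] asks=[-]
After op 6 [order #5] market_sell(qty=1): fills=#3x#5:1@99; bids=[#3:1@99] asks=[-]
After op 7 [order #6] market_buy(qty=5): fills=none; bids=[#3:1@99] asks=[-]
After op 8 [order #7] limit_sell(price=98, qty=6): fills=#3x#7:1@99; bids=[-] asks=[#7:5@98]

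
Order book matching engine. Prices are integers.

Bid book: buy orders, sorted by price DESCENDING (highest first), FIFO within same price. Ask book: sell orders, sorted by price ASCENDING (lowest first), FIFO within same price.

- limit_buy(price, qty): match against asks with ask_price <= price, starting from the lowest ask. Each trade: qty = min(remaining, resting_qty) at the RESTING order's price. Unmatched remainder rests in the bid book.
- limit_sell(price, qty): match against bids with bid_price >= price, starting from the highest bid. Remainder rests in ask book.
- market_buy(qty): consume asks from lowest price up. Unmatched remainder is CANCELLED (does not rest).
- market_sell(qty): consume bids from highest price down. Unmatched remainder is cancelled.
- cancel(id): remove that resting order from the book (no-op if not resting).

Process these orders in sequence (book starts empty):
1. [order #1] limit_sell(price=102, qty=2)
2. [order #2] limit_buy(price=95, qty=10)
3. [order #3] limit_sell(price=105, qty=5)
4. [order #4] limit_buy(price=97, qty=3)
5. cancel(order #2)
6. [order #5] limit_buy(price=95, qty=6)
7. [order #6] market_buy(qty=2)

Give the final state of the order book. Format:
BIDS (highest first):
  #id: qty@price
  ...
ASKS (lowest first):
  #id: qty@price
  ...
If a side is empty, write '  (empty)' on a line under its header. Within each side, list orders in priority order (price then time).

After op 1 [order #1] limit_sell(price=102, qty=2): fills=none; bids=[-] asks=[#1:2@102]
After op 2 [order #2] limit_buy(price=95, qty=10): fills=none; bids=[#2:10@95] asks=[#1:2@102]
After op 3 [order #3] limit_sell(price=105, qty=5): fills=none; bids=[#2:10@95] asks=[#1:2@102 #3:5@105]
After op 4 [order #4] limit_buy(price=97, qty=3): fills=none; bids=[#4:3@97 #2:10@95] asks=[#1:2@102 #3:5@105]
After op 5 cancel(order #2): fills=none; bids=[#4:3@97] asks=[#1:2@102 #3:5@105]
After op 6 [order #5] limit_buy(price=95, qty=6): fills=none; bids=[#4:3@97 #5:6@95] asks=[#1:2@102 #3:5@105]
After op 7 [order #6] market_buy(qty=2): fills=#6x#1:2@102; bids=[#4:3@97 #5:6@95] asks=[#3:5@105]

Answer: BIDS (highest first):
  #4: 3@97
  #5: 6@95
ASKS (lowest first):
  #3: 5@105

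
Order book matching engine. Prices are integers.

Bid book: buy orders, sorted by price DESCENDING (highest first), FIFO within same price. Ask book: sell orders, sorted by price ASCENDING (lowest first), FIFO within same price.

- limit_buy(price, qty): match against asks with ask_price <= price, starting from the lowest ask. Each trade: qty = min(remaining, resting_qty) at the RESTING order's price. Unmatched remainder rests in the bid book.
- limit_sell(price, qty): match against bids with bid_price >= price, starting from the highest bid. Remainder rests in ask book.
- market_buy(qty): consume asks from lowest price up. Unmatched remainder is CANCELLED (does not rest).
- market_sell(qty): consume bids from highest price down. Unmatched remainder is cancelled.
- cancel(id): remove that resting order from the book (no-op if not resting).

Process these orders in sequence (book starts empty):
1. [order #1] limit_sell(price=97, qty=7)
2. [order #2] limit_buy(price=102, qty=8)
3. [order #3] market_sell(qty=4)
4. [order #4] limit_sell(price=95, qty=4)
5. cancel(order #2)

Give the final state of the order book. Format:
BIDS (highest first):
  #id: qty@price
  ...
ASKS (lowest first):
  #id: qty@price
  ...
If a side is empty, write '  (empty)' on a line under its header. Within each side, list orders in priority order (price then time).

Answer: BIDS (highest first):
  (empty)
ASKS (lowest first):
  #4: 4@95

Derivation:
After op 1 [order #1] limit_sell(price=97, qty=7): fills=none; bids=[-] asks=[#1:7@97]
After op 2 [order #2] limit_buy(price=102, qty=8): fills=#2x#1:7@97; bids=[#2:1@102] asks=[-]
After op 3 [order #3] market_sell(qty=4): fills=#2x#3:1@102; bids=[-] asks=[-]
After op 4 [order #4] limit_sell(price=95, qty=4): fills=none; bids=[-] asks=[#4:4@95]
After op 5 cancel(order #2): fills=none; bids=[-] asks=[#4:4@95]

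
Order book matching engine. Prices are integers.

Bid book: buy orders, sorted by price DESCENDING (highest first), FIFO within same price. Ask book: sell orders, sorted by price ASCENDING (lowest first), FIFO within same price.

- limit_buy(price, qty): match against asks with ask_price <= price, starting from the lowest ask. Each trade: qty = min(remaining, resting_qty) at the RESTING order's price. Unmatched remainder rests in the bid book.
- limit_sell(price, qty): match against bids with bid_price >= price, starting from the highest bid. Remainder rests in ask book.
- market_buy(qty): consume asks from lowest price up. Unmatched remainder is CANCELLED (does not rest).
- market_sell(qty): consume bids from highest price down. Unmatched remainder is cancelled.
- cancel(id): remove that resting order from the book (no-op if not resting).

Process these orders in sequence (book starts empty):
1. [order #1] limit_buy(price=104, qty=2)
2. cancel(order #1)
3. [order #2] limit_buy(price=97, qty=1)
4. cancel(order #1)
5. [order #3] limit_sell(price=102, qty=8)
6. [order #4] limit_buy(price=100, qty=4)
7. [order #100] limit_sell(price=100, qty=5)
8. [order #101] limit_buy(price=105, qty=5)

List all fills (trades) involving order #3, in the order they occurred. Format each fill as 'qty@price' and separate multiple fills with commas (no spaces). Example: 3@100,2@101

After op 1 [order #1] limit_buy(price=104, qty=2): fills=none; bids=[#1:2@104] asks=[-]
After op 2 cancel(order #1): fills=none; bids=[-] asks=[-]
After op 3 [order #2] limit_buy(price=97, qty=1): fills=none; bids=[#2:1@97] asks=[-]
After op 4 cancel(order #1): fills=none; bids=[#2:1@97] asks=[-]
After op 5 [order #3] limit_sell(price=102, qty=8): fills=none; bids=[#2:1@97] asks=[#3:8@102]
After op 6 [order #4] limit_buy(price=100, qty=4): fills=none; bids=[#4:4@100 #2:1@97] asks=[#3:8@102]
After op 7 [order #100] limit_sell(price=100, qty=5): fills=#4x#100:4@100; bids=[#2:1@97] asks=[#100:1@100 #3:8@102]
After op 8 [order #101] limit_buy(price=105, qty=5): fills=#101x#100:1@100 #101x#3:4@102; bids=[#2:1@97] asks=[#3:4@102]

Answer: 4@102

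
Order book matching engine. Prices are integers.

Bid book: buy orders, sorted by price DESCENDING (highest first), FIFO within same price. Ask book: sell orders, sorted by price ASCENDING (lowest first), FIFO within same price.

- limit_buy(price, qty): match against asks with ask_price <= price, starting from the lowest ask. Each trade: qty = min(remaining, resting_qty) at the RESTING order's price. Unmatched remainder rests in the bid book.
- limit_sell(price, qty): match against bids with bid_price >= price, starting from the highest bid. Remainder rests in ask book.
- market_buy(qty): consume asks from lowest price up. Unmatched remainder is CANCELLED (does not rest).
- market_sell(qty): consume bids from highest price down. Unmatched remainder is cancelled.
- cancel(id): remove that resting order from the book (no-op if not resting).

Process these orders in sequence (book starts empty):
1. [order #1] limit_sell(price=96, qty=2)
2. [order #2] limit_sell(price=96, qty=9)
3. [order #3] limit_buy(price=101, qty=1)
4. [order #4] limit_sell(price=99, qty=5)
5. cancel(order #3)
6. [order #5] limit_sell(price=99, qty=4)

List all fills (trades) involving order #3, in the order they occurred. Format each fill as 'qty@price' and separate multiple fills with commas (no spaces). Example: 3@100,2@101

Answer: 1@96

Derivation:
After op 1 [order #1] limit_sell(price=96, qty=2): fills=none; bids=[-] asks=[#1:2@96]
After op 2 [order #2] limit_sell(price=96, qty=9): fills=none; bids=[-] asks=[#1:2@96 #2:9@96]
After op 3 [order #3] limit_buy(price=101, qty=1): fills=#3x#1:1@96; bids=[-] asks=[#1:1@96 #2:9@96]
After op 4 [order #4] limit_sell(price=99, qty=5): fills=none; bids=[-] asks=[#1:1@96 #2:9@96 #4:5@99]
After op 5 cancel(order #3): fills=none; bids=[-] asks=[#1:1@96 #2:9@96 #4:5@99]
After op 6 [order #5] limit_sell(price=99, qty=4): fills=none; bids=[-] asks=[#1:1@96 #2:9@96 #4:5@99 #5:4@99]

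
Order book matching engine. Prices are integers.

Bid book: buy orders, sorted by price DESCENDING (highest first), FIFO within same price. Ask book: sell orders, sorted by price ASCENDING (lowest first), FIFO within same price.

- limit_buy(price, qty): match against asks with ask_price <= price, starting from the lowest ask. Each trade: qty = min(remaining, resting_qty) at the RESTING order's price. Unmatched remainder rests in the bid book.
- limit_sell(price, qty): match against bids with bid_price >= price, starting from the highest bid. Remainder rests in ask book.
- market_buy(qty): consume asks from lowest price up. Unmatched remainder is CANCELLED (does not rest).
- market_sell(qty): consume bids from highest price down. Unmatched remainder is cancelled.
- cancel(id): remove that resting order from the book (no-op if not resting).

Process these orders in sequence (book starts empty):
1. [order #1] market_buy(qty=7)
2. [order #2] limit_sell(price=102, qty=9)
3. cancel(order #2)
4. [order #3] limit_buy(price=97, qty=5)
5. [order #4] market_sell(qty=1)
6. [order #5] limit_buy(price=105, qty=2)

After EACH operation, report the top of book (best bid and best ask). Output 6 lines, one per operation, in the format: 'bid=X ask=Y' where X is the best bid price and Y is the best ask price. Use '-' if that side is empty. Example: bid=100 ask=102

Answer: bid=- ask=-
bid=- ask=102
bid=- ask=-
bid=97 ask=-
bid=97 ask=-
bid=105 ask=-

Derivation:
After op 1 [order #1] market_buy(qty=7): fills=none; bids=[-] asks=[-]
After op 2 [order #2] limit_sell(price=102, qty=9): fills=none; bids=[-] asks=[#2:9@102]
After op 3 cancel(order #2): fills=none; bids=[-] asks=[-]
After op 4 [order #3] limit_buy(price=97, qty=5): fills=none; bids=[#3:5@97] asks=[-]
After op 5 [order #4] market_sell(qty=1): fills=#3x#4:1@97; bids=[#3:4@97] asks=[-]
After op 6 [order #5] limit_buy(price=105, qty=2): fills=none; bids=[#5:2@105 #3:4@97] asks=[-]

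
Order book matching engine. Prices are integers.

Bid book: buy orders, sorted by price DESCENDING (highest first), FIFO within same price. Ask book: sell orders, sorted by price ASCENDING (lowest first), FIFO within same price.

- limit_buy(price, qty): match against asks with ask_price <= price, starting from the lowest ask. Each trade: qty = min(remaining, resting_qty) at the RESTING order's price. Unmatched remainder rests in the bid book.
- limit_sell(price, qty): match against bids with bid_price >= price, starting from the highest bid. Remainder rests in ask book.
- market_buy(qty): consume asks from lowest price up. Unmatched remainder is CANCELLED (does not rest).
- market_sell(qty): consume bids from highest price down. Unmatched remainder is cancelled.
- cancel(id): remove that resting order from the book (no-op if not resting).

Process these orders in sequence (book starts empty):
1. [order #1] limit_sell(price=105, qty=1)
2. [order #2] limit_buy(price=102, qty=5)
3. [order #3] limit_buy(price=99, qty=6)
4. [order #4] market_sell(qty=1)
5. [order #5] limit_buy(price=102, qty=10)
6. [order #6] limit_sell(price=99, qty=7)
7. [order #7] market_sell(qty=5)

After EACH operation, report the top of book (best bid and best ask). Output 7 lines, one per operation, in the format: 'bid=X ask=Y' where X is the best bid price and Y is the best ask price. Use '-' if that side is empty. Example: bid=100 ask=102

After op 1 [order #1] limit_sell(price=105, qty=1): fills=none; bids=[-] asks=[#1:1@105]
After op 2 [order #2] limit_buy(price=102, qty=5): fills=none; bids=[#2:5@102] asks=[#1:1@105]
After op 3 [order #3] limit_buy(price=99, qty=6): fills=none; bids=[#2:5@102 #3:6@99] asks=[#1:1@105]
After op 4 [order #4] market_sell(qty=1): fills=#2x#4:1@102; bids=[#2:4@102 #3:6@99] asks=[#1:1@105]
After op 5 [order #5] limit_buy(price=102, qty=10): fills=none; bids=[#2:4@102 #5:10@102 #3:6@99] asks=[#1:1@105]
After op 6 [order #6] limit_sell(price=99, qty=7): fills=#2x#6:4@102 #5x#6:3@102; bids=[#5:7@102 #3:6@99] asks=[#1:1@105]
After op 7 [order #7] market_sell(qty=5): fills=#5x#7:5@102; bids=[#5:2@102 #3:6@99] asks=[#1:1@105]

Answer: bid=- ask=105
bid=102 ask=105
bid=102 ask=105
bid=102 ask=105
bid=102 ask=105
bid=102 ask=105
bid=102 ask=105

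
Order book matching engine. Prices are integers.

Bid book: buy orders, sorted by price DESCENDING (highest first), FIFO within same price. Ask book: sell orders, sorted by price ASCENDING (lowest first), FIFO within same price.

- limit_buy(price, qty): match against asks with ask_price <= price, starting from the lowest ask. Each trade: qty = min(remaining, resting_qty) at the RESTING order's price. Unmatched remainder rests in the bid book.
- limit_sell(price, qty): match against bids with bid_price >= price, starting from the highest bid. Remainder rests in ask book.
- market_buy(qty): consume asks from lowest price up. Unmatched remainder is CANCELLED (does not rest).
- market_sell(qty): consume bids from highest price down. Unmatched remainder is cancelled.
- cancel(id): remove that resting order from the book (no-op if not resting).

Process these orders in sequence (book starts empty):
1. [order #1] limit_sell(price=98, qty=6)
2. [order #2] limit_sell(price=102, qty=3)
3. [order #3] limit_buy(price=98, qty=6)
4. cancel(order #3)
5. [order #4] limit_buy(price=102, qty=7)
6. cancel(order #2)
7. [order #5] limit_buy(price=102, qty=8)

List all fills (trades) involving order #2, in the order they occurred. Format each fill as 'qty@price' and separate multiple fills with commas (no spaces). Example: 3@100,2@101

After op 1 [order #1] limit_sell(price=98, qty=6): fills=none; bids=[-] asks=[#1:6@98]
After op 2 [order #2] limit_sell(price=102, qty=3): fills=none; bids=[-] asks=[#1:6@98 #2:3@102]
After op 3 [order #3] limit_buy(price=98, qty=6): fills=#3x#1:6@98; bids=[-] asks=[#2:3@102]
After op 4 cancel(order #3): fills=none; bids=[-] asks=[#2:3@102]
After op 5 [order #4] limit_buy(price=102, qty=7): fills=#4x#2:3@102; bids=[#4:4@102] asks=[-]
After op 6 cancel(order #2): fills=none; bids=[#4:4@102] asks=[-]
After op 7 [order #5] limit_buy(price=102, qty=8): fills=none; bids=[#4:4@102 #5:8@102] asks=[-]

Answer: 3@102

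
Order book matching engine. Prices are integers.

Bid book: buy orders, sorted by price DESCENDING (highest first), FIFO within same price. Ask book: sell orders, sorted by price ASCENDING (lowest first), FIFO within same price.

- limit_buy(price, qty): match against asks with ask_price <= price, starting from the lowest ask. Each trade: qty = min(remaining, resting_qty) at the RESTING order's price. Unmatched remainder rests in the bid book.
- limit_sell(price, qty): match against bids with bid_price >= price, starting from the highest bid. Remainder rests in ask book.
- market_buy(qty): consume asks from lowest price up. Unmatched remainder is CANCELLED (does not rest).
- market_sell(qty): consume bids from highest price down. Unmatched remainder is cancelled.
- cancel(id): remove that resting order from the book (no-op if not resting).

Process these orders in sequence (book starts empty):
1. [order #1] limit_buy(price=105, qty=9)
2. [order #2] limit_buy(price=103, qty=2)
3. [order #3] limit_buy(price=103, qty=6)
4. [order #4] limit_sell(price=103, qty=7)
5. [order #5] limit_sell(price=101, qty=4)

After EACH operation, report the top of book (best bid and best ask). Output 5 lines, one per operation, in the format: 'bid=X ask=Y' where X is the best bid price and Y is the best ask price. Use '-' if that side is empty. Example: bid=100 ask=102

Answer: bid=105 ask=-
bid=105 ask=-
bid=105 ask=-
bid=105 ask=-
bid=103 ask=-

Derivation:
After op 1 [order #1] limit_buy(price=105, qty=9): fills=none; bids=[#1:9@105] asks=[-]
After op 2 [order #2] limit_buy(price=103, qty=2): fills=none; bids=[#1:9@105 #2:2@103] asks=[-]
After op 3 [order #3] limit_buy(price=103, qty=6): fills=none; bids=[#1:9@105 #2:2@103 #3:6@103] asks=[-]
After op 4 [order #4] limit_sell(price=103, qty=7): fills=#1x#4:7@105; bids=[#1:2@105 #2:2@103 #3:6@103] asks=[-]
After op 5 [order #5] limit_sell(price=101, qty=4): fills=#1x#5:2@105 #2x#5:2@103; bids=[#3:6@103] asks=[-]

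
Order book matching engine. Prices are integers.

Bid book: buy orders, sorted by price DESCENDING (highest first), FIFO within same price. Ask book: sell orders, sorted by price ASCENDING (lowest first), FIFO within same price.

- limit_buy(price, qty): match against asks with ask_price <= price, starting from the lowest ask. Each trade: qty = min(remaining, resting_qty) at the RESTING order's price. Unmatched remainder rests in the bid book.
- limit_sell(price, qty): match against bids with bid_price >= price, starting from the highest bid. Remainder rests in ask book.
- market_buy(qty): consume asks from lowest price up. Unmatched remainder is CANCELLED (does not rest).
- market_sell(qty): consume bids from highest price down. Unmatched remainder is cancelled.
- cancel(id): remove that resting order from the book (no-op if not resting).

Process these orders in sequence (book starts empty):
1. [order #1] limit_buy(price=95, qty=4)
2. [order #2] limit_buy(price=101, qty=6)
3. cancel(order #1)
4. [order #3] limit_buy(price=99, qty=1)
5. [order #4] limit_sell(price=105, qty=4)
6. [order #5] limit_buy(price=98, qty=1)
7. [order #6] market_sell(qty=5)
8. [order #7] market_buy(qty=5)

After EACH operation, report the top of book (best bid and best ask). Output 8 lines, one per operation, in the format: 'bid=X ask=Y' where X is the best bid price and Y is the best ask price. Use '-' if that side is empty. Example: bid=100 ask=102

Answer: bid=95 ask=-
bid=101 ask=-
bid=101 ask=-
bid=101 ask=-
bid=101 ask=105
bid=101 ask=105
bid=101 ask=105
bid=101 ask=-

Derivation:
After op 1 [order #1] limit_buy(price=95, qty=4): fills=none; bids=[#1:4@95] asks=[-]
After op 2 [order #2] limit_buy(price=101, qty=6): fills=none; bids=[#2:6@101 #1:4@95] asks=[-]
After op 3 cancel(order #1): fills=none; bids=[#2:6@101] asks=[-]
After op 4 [order #3] limit_buy(price=99, qty=1): fills=none; bids=[#2:6@101 #3:1@99] asks=[-]
After op 5 [order #4] limit_sell(price=105, qty=4): fills=none; bids=[#2:6@101 #3:1@99] asks=[#4:4@105]
After op 6 [order #5] limit_buy(price=98, qty=1): fills=none; bids=[#2:6@101 #3:1@99 #5:1@98] asks=[#4:4@105]
After op 7 [order #6] market_sell(qty=5): fills=#2x#6:5@101; bids=[#2:1@101 #3:1@99 #5:1@98] asks=[#4:4@105]
After op 8 [order #7] market_buy(qty=5): fills=#7x#4:4@105; bids=[#2:1@101 #3:1@99 #5:1@98] asks=[-]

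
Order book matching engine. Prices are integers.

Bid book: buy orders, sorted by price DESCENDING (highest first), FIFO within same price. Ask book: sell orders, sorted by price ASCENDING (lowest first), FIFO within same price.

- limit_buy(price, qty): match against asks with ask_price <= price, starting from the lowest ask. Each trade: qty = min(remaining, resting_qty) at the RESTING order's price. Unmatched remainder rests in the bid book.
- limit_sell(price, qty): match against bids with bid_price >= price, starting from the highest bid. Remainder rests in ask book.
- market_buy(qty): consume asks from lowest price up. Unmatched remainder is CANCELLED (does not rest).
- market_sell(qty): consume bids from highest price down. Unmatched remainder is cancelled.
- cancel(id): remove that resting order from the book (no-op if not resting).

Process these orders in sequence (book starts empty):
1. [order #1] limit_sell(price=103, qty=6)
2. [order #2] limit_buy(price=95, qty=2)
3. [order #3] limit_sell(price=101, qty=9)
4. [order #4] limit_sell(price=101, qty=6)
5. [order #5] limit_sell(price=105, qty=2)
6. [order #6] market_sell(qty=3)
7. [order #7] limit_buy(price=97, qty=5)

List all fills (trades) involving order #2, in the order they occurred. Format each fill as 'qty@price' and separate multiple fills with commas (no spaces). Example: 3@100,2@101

After op 1 [order #1] limit_sell(price=103, qty=6): fills=none; bids=[-] asks=[#1:6@103]
After op 2 [order #2] limit_buy(price=95, qty=2): fills=none; bids=[#2:2@95] asks=[#1:6@103]
After op 3 [order #3] limit_sell(price=101, qty=9): fills=none; bids=[#2:2@95] asks=[#3:9@101 #1:6@103]
After op 4 [order #4] limit_sell(price=101, qty=6): fills=none; bids=[#2:2@95] asks=[#3:9@101 #4:6@101 #1:6@103]
After op 5 [order #5] limit_sell(price=105, qty=2): fills=none; bids=[#2:2@95] asks=[#3:9@101 #4:6@101 #1:6@103 #5:2@105]
After op 6 [order #6] market_sell(qty=3): fills=#2x#6:2@95; bids=[-] asks=[#3:9@101 #4:6@101 #1:6@103 #5:2@105]
After op 7 [order #7] limit_buy(price=97, qty=5): fills=none; bids=[#7:5@97] asks=[#3:9@101 #4:6@101 #1:6@103 #5:2@105]

Answer: 2@95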